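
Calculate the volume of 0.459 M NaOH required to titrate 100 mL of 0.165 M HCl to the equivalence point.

At equivalence: moles acid = moles base. moles HCl = 0.165 × 100/1000 = 0.0165 mol. V_base = moles / 0.459 × 1000 = 35.9 mL.

V_{base} = 35.9 mL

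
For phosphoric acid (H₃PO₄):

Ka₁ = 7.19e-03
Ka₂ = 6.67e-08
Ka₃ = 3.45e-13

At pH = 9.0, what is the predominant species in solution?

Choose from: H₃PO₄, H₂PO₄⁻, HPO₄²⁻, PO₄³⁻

pKa₁ = 2.14, pKa₂ = 7.18, pKa₃ = 12.46. For a polyprotic acid the predominant species crosses at each pKa: below pKa_n the protonated form dominates, above it the deprotonated form does. At pH = 9.0, the predominant species is HPO₄²⁻.

HPO₄²⁻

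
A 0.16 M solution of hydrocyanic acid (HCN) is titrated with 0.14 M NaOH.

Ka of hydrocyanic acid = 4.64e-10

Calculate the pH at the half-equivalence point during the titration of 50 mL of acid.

At half-equivalence [HA] = [A⁻], so Henderson-Hasselbalch gives pH = pKa = -log(4.64e-10) = 9.33.

pH = pKa = 9.33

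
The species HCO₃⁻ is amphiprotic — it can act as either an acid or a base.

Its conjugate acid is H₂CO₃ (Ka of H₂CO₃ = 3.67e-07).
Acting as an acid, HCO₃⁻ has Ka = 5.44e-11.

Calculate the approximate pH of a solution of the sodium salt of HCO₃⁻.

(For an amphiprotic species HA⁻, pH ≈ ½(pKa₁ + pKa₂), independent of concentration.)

pKa₁ = -log(3.67e-07) = 6.44; pKa₂ = -log(5.44e-11) = 10.26. For an amphiprotic species, pH ≈ ½(pKa₁ + pKa₂) = ½(6.44 + 10.26) = 8.35.

pH = 8.35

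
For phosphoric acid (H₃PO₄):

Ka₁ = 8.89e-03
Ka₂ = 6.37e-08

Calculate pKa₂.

pKa₂ = -log(Ka₂) = -log(6.37e-08) = 7.20.

pK_{a2} = 7.20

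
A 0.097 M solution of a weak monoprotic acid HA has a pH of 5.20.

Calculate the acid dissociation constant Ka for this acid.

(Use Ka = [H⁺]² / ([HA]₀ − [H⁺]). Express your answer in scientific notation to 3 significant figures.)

[H⁺] = 10^(−pH) = 10^(−5.20) = 6.310e-06 M. For HA ⇌ H⁺ + A⁻, Ka = [H⁺][A⁻]/[HA] = [H⁺]² / ([HA]₀ − [H⁺]) = (6.310e-06)² / (0.097 − 6.310e-06) = 4.10e-10.

K_a = 4.10e-10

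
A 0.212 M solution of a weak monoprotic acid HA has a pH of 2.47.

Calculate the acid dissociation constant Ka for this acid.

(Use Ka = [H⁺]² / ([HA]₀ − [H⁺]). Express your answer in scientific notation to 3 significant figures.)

[H⁺] = 10^(−pH) = 10^(−2.47) = 3.388e-03 M. For HA ⇌ H⁺ + A⁻, Ka = [H⁺][A⁻]/[HA] = [H⁺]² / ([HA]₀ − [H⁺]) = (3.388e-03)² / (0.212 − 3.388e-03) = 5.50e-05.

K_a = 5.50e-05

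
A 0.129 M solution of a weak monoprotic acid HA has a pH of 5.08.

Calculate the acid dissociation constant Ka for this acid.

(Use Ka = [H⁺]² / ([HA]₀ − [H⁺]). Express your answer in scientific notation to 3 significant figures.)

[H⁺] = 10^(−pH) = 10^(−5.08) = 8.318e-06 M. For HA ⇌ H⁺ + A⁻, Ka = [H⁺][A⁻]/[HA] = [H⁺]² / ([HA]₀ − [H⁺]) = (8.318e-06)² / (0.129 − 8.318e-06) = 5.36e-10.

K_a = 5.36e-10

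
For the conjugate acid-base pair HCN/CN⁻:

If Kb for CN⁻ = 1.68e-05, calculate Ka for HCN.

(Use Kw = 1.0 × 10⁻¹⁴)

For a conjugate pair Ka × Kb = Kw, so Ka = Kw/Kb = 1.0 × 10⁻¹⁴ / 1.68e-05 = 5.95e-10.

K_a = 5.95e-10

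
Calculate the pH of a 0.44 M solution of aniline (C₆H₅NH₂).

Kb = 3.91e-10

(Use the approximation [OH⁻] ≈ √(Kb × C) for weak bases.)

[OH⁻] = √(Kb × C) = √(3.91e-10 × 0.44) = 1.3116e-05. pOH = 4.88, pH = 14 - pOH

pH = 9.12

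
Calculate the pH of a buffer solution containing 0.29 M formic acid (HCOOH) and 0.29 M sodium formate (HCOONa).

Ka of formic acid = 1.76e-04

pKa = -log(1.76e-04) = 3.75. pH = pKa + log([A⁻]/[HA]) = 3.75 + log(0.29/0.29)

pH = 3.75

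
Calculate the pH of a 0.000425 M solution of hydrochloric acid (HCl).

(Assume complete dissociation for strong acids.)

[H⁺] = 0.000425 M for strong acid. pH = -log[H⁺] = -log(0.000425)

pH = 3.37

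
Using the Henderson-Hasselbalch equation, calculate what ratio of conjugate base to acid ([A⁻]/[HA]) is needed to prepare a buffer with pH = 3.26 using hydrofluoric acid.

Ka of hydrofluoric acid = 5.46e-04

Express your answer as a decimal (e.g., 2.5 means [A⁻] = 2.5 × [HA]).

pKa = -log(5.46e-04) = 3.2628. pH = pKa + log([A⁻]/[HA]), so log([A⁻]/[HA]) = pH − pKa = 3.26 − 3.2628 = -0.0028. [A⁻]/[HA] = 10^(-0.0028) = 0.994

[A⁻]/[HA] = 0.994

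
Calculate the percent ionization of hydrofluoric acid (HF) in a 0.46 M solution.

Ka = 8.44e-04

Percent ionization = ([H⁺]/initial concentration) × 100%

Using Ka equilibrium: x² + Ka×x - Ka×C = 0. Solving: [H⁺] = 1.9286e-02. Percent = (1.9286e-02/0.46) × 100

Percent ionization = 4.19%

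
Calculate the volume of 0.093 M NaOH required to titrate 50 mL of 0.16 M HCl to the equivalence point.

At equivalence: moles acid = moles base. moles HCl = 0.16 × 50/1000 = 0.008 mol. V_base = moles / 0.093 × 1000 = 86.0 mL.

V_{base} = 86.0 mL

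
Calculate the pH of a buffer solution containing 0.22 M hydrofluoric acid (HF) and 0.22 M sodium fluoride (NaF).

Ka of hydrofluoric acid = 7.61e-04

pKa = -log(7.61e-04) = 3.12. pH = pKa + log([A⁻]/[HA]) = 3.12 + log(0.22/0.22)

pH = 3.12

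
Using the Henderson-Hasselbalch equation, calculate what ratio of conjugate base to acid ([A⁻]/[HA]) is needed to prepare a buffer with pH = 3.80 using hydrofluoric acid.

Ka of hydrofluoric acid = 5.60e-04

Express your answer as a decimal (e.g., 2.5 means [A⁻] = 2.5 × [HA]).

pKa = -log(5.60e-04) = 3.2518. pH = pKa + log([A⁻]/[HA]), so log([A⁻]/[HA]) = pH − pKa = 3.80 − 3.2518 = 0.5482. [A⁻]/[HA] = 10^(0.5482) = 3.53

[A⁻]/[HA] = 3.53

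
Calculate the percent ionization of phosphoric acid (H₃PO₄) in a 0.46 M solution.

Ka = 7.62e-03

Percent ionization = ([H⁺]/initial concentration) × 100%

Using Ka equilibrium: x² + Ka×x - Ka×C = 0. Solving: [H⁺] = 5.5517e-02. Percent = (5.5517e-02/0.46) × 100

Percent ionization = 12.1%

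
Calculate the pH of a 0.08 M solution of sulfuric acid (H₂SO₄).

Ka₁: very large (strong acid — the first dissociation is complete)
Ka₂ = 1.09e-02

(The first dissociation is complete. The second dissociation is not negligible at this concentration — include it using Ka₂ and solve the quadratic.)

First dissociation is complete: [H⁺]₀ = [HSO₄⁻]₀ = C = 0.08 M. Second dissociation HSO₄⁻ ⇌ H⁺ + SO₄²⁻: let x = [SO₄²⁻]. Ka₂ = (C + x)·x / (C − x) = 1.09e-02 → x² + (C + Ka₂)·x − Ka₂·C = 0 → x² + 0.09090·x − 8.720e-04 = 0. x = (−0.09090 + √(0.09090² + 4 × 8.720e-04)) / 2 = 8.7506e-03 M. [H⁺] = C + x = 0.08 + 8.7506e-03 = 8.8751e-02 M. pH = -log(8.8751e-02) = 1.05.

pH = 1.05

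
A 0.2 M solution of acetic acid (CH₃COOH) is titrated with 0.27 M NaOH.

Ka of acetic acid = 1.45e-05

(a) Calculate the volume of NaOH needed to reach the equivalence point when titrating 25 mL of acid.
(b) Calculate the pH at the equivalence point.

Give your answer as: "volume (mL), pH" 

moles acid = 0.2 × 25/1000 = 0.005 mol; V_base = moles/0.27 × 1000 = 18.5 mL. At equivalence only the conjugate base is present: [A⁻] = 0.005/0.044 = 1.1489e-01 M. Kb = Kw/Ka = 6.90e-10; [OH⁻] = √(Kb × [A⁻]) = 8.9015e-06; pOH = 5.05; pH = 14 - pOH = 8.95.

V = 18.5 mL, pH = 8.95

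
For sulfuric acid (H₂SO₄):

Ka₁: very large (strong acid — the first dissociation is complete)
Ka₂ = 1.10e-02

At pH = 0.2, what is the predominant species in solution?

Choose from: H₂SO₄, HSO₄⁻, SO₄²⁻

The first dissociation is complete, so H₂SO₄ itself is never the predominant species in water; pKa₂ = -log(1.10e-02) = 1.96. For a polyprotic acid the predominant species crosses at each pKa: below pKa_n the protonated form dominates, above it the deprotonated form does. At pH = 0.2, the predominant species is HSO₄⁻.

HSO₄⁻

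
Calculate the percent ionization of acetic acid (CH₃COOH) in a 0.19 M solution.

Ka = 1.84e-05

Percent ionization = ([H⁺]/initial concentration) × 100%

Using Ka equilibrium: x² + Ka×x - Ka×C = 0. Solving: [H⁺] = 1.8606e-03. Percent = (1.8606e-03/0.19) × 100

Percent ionization = 0.979%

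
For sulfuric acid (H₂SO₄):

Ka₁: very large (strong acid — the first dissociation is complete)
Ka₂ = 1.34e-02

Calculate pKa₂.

pKa₂ = -log(Ka₂) = -log(1.34e-02) = 1.87.

pK_{a2} = 1.87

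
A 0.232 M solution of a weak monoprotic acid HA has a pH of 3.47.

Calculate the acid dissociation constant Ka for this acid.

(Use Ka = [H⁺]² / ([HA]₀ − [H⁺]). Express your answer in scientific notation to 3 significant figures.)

[H⁺] = 10^(−pH) = 10^(−3.47) = 3.388e-04 M. For HA ⇌ H⁺ + A⁻, Ka = [H⁺][A⁻]/[HA] = [H⁺]² / ([HA]₀ − [H⁺]) = (3.388e-04)² / (0.232 − 3.388e-04) = 4.96e-07.

K_a = 4.96e-07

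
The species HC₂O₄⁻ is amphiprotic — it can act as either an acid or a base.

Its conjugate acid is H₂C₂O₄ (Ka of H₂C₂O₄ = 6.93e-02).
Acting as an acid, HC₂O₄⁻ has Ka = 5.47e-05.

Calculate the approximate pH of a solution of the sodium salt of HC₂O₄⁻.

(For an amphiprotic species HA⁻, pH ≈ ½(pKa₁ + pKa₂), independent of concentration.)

pKa₁ = -log(6.93e-02) = 1.16; pKa₂ = -log(5.47e-05) = 4.26. For an amphiprotic species, pH ≈ ½(pKa₁ + pKa₂) = ½(1.16 + 4.26) = 2.71.

pH = 2.71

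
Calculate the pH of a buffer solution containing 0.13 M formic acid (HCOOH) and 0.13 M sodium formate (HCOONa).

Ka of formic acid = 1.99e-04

pKa = -log(1.99e-04) = 3.70. pH = pKa + log([A⁻]/[HA]) = 3.70 + log(0.13/0.13)

pH = 3.70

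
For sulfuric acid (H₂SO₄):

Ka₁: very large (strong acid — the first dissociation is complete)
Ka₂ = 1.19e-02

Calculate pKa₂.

pKa₂ = -log(Ka₂) = -log(1.19e-02) = 1.92.

pK_{a2} = 1.92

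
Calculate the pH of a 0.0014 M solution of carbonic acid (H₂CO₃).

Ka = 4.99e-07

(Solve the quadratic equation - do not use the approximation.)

x² + Ka×x - Ka×C = 0. Using quadratic formula: [H⁺] = 2.6183e-05

pH = 4.58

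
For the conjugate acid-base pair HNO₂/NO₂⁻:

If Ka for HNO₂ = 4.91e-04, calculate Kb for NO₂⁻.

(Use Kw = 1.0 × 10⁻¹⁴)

For a conjugate pair Ka × Kb = Kw, so Kb = Kw/Ka = 1.0 × 10⁻¹⁴ / 4.91e-04 = 2.04e-11.

K_b = 2.04e-11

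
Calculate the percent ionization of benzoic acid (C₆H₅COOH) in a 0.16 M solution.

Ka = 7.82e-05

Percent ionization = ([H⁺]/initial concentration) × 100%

Using Ka equilibrium: x² + Ka×x - Ka×C = 0. Solving: [H⁺] = 3.4983e-03. Percent = (3.4983e-03/0.16) × 100

Percent ionization = 2.19%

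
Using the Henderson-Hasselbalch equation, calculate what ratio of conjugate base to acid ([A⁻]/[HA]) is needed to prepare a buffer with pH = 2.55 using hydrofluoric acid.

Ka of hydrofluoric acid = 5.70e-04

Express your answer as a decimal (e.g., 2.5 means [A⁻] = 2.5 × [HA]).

pKa = -log(5.70e-04) = 3.2441. pH = pKa + log([A⁻]/[HA]), so log([A⁻]/[HA]) = pH − pKa = 2.55 − 3.2441 = -0.6941. [A⁻]/[HA] = 10^(-0.6941) = 0.202

[A⁻]/[HA] = 0.202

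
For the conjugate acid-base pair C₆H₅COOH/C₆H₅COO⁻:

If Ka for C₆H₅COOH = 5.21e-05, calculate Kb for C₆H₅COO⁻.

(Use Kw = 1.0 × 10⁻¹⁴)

For a conjugate pair Ka × Kb = Kw, so Kb = Kw/Ka = 1.0 × 10⁻¹⁴ / 5.21e-05 = 1.92e-10.

K_b = 1.92e-10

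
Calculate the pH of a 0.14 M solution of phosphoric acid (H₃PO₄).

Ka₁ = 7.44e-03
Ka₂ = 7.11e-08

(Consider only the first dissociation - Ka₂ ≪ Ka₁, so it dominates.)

First dissociation dominates. From Ka₁ = [H⁺][HA⁻]/[H₂A], x² + Ka₁·x − Ka₁·C = 0 with C = 0.14 M and Ka₁ = 7.44e-03. Solving: [H⁺] = (−Ka₁ + √(Ka₁² + 4·Ka₁·C)) / 2 = 2.8768e-02 M. pH = -log(2.8768e-02) = 1.54.

pH = 1.54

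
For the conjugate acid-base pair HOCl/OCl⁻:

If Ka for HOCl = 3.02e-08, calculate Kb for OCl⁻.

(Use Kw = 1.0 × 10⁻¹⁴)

For a conjugate pair Ka × Kb = Kw, so Kb = Kw/Ka = 1.0 × 10⁻¹⁴ / 3.02e-08 = 3.31e-07.

K_b = 3.31e-07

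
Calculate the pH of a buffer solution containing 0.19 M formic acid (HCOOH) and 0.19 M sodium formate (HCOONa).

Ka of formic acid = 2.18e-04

pKa = -log(2.18e-04) = 3.66. pH = pKa + log([A⁻]/[HA]) = 3.66 + log(0.19/0.19)

pH = 3.66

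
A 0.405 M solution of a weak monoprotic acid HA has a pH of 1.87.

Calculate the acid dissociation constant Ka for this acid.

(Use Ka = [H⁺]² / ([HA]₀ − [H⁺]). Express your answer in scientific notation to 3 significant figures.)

[H⁺] = 10^(−pH) = 10^(−1.87) = 1.349e-02 M. For HA ⇌ H⁺ + A⁻, Ka = [H⁺][A⁻]/[HA] = [H⁺]² / ([HA]₀ − [H⁺]) = (1.349e-02)² / (0.405 − 1.349e-02) = 4.65e-04.

K_a = 4.65e-04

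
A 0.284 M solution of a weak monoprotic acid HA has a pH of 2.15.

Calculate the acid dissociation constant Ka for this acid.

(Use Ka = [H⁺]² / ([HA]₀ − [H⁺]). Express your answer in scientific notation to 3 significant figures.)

[H⁺] = 10^(−pH) = 10^(−2.15) = 7.079e-03 M. For HA ⇌ H⁺ + A⁻, Ka = [H⁺][A⁻]/[HA] = [H⁺]² / ([HA]₀ − [H⁺]) = (7.079e-03)² / (0.284 − 7.079e-03) = 1.81e-04.

K_a = 1.81e-04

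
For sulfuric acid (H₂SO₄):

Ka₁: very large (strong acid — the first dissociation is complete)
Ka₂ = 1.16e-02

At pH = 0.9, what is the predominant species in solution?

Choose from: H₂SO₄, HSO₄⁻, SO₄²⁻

The first dissociation is complete, so H₂SO₄ itself is never the predominant species in water; pKa₂ = -log(1.16e-02) = 1.94. For a polyprotic acid the predominant species crosses at each pKa: below pKa_n the protonated form dominates, above it the deprotonated form does. At pH = 0.9, the predominant species is HSO₄⁻.

HSO₄⁻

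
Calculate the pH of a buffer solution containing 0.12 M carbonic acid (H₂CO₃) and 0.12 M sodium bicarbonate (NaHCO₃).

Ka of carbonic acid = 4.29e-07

pKa = -log(4.29e-07) = 6.37. pH = pKa + log([A⁻]/[HA]) = 6.37 + log(0.12/0.12)

pH = 6.37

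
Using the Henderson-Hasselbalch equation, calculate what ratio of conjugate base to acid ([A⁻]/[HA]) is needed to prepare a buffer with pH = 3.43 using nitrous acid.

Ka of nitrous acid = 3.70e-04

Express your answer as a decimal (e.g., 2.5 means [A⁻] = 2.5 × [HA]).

pKa = -log(3.70e-04) = 3.4318. pH = pKa + log([A⁻]/[HA]), so log([A⁻]/[HA]) = pH − pKa = 3.43 − 3.4318 = -0.0018. [A⁻]/[HA] = 10^(-0.0018) = 0.996

[A⁻]/[HA] = 0.996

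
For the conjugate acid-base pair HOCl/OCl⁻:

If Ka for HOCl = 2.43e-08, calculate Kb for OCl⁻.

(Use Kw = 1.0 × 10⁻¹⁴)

For a conjugate pair Ka × Kb = Kw, so Kb = Kw/Ka = 1.0 × 10⁻¹⁴ / 2.43e-08 = 4.12e-07.

K_b = 4.12e-07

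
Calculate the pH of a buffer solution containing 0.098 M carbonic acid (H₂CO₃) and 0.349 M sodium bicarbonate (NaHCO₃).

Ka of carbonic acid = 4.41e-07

pKa = -log(4.41e-07) = 6.36. pH = pKa + log([A⁻]/[HA]) = 6.36 + log(0.349/0.098)

pH = 6.91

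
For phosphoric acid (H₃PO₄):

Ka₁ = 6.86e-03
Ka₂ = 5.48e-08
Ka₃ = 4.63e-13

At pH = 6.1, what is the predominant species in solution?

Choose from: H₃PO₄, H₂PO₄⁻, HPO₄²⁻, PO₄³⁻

pKa₁ = 2.16, pKa₂ = 7.26, pKa₃ = 12.33. For a polyprotic acid the predominant species crosses at each pKa: below pKa_n the protonated form dominates, above it the deprotonated form does. At pH = 6.1, the predominant species is H₂PO₄⁻.

H₂PO₄⁻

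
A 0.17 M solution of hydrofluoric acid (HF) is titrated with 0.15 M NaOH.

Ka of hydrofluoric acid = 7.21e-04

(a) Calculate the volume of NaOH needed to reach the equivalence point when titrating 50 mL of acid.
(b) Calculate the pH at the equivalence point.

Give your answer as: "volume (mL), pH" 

moles acid = 0.17 × 50/1000 = 0.0085 mol; V_base = moles/0.15 × 1000 = 56.7 mL. At equivalence only the conjugate base is present: [A⁻] = 0.0085/0.107 = 7.9687e-02 M. Kb = Kw/Ka = 1.39e-11; [OH⁻] = √(Kb × [A⁻]) = 1.0513e-06; pOH = 5.98; pH = 14 - pOH = 8.02.

V = 56.7 mL, pH = 8.02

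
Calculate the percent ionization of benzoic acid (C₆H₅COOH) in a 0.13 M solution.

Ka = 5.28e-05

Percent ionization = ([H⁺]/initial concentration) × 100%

Using Ka equilibrium: x² + Ka×x - Ka×C = 0. Solving: [H⁺] = 2.5937e-03. Percent = (2.5937e-03/0.13) × 100

Percent ionization = 2%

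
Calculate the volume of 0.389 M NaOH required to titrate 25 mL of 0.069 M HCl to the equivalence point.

At equivalence: moles acid = moles base. moles HCl = 0.069 × 25/1000 = 0.001725 mol. V_base = moles / 0.389 × 1000 = 4.4 mL.

V_{base} = 4.4 mL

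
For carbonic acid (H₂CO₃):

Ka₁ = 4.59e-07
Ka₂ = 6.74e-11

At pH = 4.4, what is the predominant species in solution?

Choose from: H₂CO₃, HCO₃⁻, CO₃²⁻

pKa₁ = 6.34, pKa₂ = 10.17. For a polyprotic acid the predominant species crosses at each pKa: below pKa_n the protonated form dominates, above it the deprotonated form does. At pH = 4.4, the predominant species is H₂CO₃.

H₂CO₃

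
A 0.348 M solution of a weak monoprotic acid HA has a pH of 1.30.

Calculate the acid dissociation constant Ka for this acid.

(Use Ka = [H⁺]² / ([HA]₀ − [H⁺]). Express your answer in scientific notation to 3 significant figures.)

[H⁺] = 10^(−pH) = 10^(−1.30) = 5.012e-02 M. For HA ⇌ H⁺ + A⁻, Ka = [H⁺][A⁻]/[HA] = [H⁺]² / ([HA]₀ − [H⁺]) = (5.012e-02)² / (0.348 − 5.012e-02) = 8.43e-03.

K_a = 8.43e-03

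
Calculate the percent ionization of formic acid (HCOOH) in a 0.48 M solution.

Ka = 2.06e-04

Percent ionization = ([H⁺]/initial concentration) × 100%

Using Ka equilibrium: x² + Ka×x - Ka×C = 0. Solving: [H⁺] = 9.8414e-03. Percent = (9.8414e-03/0.48) × 100

Percent ionization = 2.05%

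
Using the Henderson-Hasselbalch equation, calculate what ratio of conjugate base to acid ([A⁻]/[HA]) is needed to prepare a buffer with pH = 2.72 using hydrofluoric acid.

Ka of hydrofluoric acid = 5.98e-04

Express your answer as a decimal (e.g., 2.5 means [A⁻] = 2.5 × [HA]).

pKa = -log(5.98e-04) = 3.2233. pH = pKa + log([A⁻]/[HA]), so log([A⁻]/[HA]) = pH − pKa = 2.72 − 3.2233 = -0.5033. [A⁻]/[HA] = 10^(-0.5033) = 0.314

[A⁻]/[HA] = 0.314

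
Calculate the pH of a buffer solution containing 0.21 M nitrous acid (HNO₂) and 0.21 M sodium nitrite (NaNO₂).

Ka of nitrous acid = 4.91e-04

pKa = -log(4.91e-04) = 3.31. pH = pKa + log([A⁻]/[HA]) = 3.31 + log(0.21/0.21)

pH = 3.31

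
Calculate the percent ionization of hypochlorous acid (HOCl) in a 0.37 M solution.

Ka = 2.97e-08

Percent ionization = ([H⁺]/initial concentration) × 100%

Using Ka equilibrium: x² + Ka×x - Ka×C = 0. Solving: [H⁺] = 1.0481e-04. Percent = (1.0481e-04/0.37) × 100

Percent ionization = 0.0283%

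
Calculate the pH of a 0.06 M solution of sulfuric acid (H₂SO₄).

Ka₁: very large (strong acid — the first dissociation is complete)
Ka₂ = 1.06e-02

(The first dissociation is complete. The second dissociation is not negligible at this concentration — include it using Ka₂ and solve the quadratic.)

First dissociation is complete: [H⁺]₀ = [HSO₄⁻]₀ = C = 0.06 M. Second dissociation HSO₄⁻ ⇌ H⁺ + SO₄²⁻: let x = [SO₄²⁻]. Ka₂ = (C + x)·x / (C − x) = 1.06e-02 → x² + (C + Ka₂)·x − Ka₂·C = 0 → x² + 0.07060·x − 6.360e-04 = 0. x = (−0.07060 + √(0.07060² + 4 × 6.360e-04)) / 2 = 8.0831e-03 M. [H⁺] = C + x = 0.06 + 8.0831e-03 = 6.8083e-02 M. pH = -log(6.8083e-02) = 1.17.

pH = 1.17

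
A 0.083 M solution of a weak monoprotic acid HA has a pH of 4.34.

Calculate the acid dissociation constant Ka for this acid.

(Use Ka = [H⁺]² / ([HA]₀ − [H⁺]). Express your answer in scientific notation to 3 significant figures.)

[H⁺] = 10^(−pH) = 10^(−4.34) = 4.571e-05 M. For HA ⇌ H⁺ + A⁻, Ka = [H⁺][A⁻]/[HA] = [H⁺]² / ([HA]₀ − [H⁺]) = (4.571e-05)² / (0.083 − 4.571e-05) = 2.52e-08.

K_a = 2.52e-08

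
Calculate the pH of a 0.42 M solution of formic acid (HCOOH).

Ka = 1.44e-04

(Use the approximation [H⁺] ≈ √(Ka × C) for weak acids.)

[H⁺] = √(Ka × C) = √(1.44e-04 × 0.42) = 7.7769e-03. pH = -log(7.7769e-03)

pH = 2.11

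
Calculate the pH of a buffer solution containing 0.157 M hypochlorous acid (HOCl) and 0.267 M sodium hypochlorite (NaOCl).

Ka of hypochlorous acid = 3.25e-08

pKa = -log(3.25e-08) = 7.49. pH = pKa + log([A⁻]/[HA]) = 7.49 + log(0.267/0.157)

pH = 7.72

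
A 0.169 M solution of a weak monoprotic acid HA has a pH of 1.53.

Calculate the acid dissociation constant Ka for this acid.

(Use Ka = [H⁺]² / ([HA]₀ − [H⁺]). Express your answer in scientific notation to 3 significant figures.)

[H⁺] = 10^(−pH) = 10^(−1.53) = 2.951e-02 M. For HA ⇌ H⁺ + A⁻, Ka = [H⁺][A⁻]/[HA] = [H⁺]² / ([HA]₀ − [H⁺]) = (2.951e-02)² / (0.169 − 2.951e-02) = 6.24e-03.

K_a = 6.24e-03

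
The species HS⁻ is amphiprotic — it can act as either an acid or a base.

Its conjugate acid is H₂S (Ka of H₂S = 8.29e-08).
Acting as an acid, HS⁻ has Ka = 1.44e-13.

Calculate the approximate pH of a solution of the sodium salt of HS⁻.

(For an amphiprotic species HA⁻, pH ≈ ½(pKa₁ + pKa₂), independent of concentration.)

pKa₁ = -log(8.29e-08) = 7.08; pKa₂ = -log(1.44e-13) = 12.84. For an amphiprotic species, pH ≈ ½(pKa₁ + pKa₂) = ½(7.08 + 12.84) = 9.96.

pH = 9.96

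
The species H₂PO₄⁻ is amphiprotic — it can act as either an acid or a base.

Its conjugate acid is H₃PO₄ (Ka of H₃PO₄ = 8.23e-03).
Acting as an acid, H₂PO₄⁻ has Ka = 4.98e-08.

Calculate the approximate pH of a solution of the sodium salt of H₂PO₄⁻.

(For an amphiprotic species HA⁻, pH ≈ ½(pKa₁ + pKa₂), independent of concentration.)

pKa₁ = -log(8.23e-03) = 2.08; pKa₂ = -log(4.98e-08) = 7.30. For an amphiprotic species, pH ≈ ½(pKa₁ + pKa₂) = ½(2.08 + 7.30) = 4.69.

pH = 4.69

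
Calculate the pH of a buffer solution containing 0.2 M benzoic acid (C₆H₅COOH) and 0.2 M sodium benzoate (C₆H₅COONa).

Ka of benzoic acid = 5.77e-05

pKa = -log(5.77e-05) = 4.24. pH = pKa + log([A⁻]/[HA]) = 4.24 + log(0.2/0.2)

pH = 4.24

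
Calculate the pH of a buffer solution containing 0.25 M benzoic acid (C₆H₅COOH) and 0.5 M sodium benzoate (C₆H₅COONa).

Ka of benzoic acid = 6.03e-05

pKa = -log(6.03e-05) = 4.22. pH = pKa + log([A⁻]/[HA]) = 4.22 + log(0.5/0.25)

pH = 4.52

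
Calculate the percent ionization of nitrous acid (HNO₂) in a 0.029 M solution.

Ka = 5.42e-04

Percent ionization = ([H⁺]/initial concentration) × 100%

Using Ka equilibrium: x² + Ka×x - Ka×C = 0. Solving: [H⁺] = 3.7028e-03. Percent = (3.7028e-03/0.029) × 100

Percent ionization = 12.8%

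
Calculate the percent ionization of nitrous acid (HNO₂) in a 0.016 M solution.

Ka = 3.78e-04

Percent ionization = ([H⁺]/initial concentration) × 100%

Using Ka equilibrium: x² + Ka×x - Ka×C = 0. Solving: [H⁺] = 2.2775e-03. Percent = (2.2775e-03/0.016) × 100

Percent ionization = 14.2%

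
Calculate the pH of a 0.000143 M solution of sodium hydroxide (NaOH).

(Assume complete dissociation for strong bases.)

[OH⁻] = 0.000143 M for strong base. pOH = -log[OH⁻] = 3.84, pH = 14 - pOH

pH = 10.16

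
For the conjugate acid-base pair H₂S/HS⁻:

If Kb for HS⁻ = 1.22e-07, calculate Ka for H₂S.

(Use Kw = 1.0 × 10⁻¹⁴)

For a conjugate pair Ka × Kb = Kw, so Ka = Kw/Kb = 1.0 × 10⁻¹⁴ / 1.22e-07 = 8.20e-08.

K_a = 8.20e-08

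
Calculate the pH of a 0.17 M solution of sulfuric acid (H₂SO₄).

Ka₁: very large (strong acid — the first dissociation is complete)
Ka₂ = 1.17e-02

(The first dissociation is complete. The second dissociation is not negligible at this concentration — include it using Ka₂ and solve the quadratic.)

First dissociation is complete: [H⁺]₀ = [HSO₄⁻]₀ = C = 0.17 M. Second dissociation HSO₄⁻ ⇌ H⁺ + SO₄²⁻: let x = [SO₄²⁻]. Ka₂ = (C + x)·x / (C − x) = 1.17e-02 → x² + (C + Ka₂)·x − Ka₂·C = 0 → x² + 0.18170·x − 1.989e-03 = 0. x = (−0.18170 + √(0.18170² + 4 × 1.989e-03)) / 2 = 1.0356e-02 M. [H⁺] = C + x = 0.17 + 1.0356e-02 = 1.8036e-01 M. pH = -log(1.8036e-01) = 0.74.

pH = 0.74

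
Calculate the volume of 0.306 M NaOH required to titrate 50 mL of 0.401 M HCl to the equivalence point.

At equivalence: moles acid = moles base. moles HCl = 0.401 × 50/1000 = 0.02005 mol. V_base = moles / 0.306 × 1000 = 65.5 mL.

V_{base} = 65.5 mL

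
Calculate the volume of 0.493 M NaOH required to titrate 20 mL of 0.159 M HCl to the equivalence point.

At equivalence: moles acid = moles base. moles HCl = 0.159 × 20/1000 = 0.00318 mol. V_base = moles / 0.493 × 1000 = 6.5 mL.

V_{base} = 6.5 mL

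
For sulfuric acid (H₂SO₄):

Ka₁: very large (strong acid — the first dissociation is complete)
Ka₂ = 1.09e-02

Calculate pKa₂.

pKa₂ = -log(Ka₂) = -log(1.09e-02) = 1.96.

pK_{a2} = 1.96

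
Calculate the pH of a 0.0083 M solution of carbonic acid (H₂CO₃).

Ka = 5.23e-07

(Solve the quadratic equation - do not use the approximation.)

x² + Ka×x - Ka×C = 0. Using quadratic formula: [H⁺] = 6.5625e-05

pH = 4.18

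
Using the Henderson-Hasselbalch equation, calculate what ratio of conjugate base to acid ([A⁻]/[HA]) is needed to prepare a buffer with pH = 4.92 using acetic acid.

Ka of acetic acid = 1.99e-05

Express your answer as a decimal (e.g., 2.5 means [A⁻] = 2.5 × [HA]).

pKa = -log(1.99e-05) = 4.7011. pH = pKa + log([A⁻]/[HA]), so log([A⁻]/[HA]) = pH − pKa = 4.92 − 4.7011 = 0.2189. [A⁻]/[HA] = 10^(0.2189) = 1.66

[A⁻]/[HA] = 1.66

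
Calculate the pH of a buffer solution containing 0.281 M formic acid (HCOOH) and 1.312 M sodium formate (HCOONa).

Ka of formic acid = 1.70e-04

pKa = -log(1.70e-04) = 3.77. pH = pKa + log([A⁻]/[HA]) = 3.77 + log(1.312/0.281)

pH = 4.44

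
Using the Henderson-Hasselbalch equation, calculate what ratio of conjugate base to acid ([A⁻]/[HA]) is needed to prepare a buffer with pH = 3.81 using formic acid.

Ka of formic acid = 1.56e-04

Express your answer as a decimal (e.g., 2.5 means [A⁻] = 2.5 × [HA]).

pKa = -log(1.56e-04) = 3.8069. pH = pKa + log([A⁻]/[HA]), so log([A⁻]/[HA]) = pH − pKa = 3.81 − 3.8069 = 0.0031. [A⁻]/[HA] = 10^(0.0031) = 1.01

[A⁻]/[HA] = 1.01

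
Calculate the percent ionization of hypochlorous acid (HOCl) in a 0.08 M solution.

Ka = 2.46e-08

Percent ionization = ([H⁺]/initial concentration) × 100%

Using Ka equilibrium: x² + Ka×x - Ka×C = 0. Solving: [H⁺] = 4.4350e-05. Percent = (4.4350e-05/0.08) × 100

Percent ionization = 0.0554%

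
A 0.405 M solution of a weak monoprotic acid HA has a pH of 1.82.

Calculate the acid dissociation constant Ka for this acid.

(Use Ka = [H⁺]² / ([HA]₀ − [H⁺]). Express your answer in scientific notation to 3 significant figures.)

[H⁺] = 10^(−pH) = 10^(−1.82) = 1.514e-02 M. For HA ⇌ H⁺ + A⁻, Ka = [H⁺][A⁻]/[HA] = [H⁺]² / ([HA]₀ − [H⁺]) = (1.514e-02)² / (0.405 − 1.514e-02) = 5.88e-04.

K_a = 5.88e-04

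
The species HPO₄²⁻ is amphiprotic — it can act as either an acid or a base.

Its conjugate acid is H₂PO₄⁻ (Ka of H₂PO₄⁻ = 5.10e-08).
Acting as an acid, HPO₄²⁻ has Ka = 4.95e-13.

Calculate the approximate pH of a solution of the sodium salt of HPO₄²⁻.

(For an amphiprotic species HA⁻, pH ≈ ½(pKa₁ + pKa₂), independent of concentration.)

pKa₁ = -log(5.10e-08) = 7.29; pKa₂ = -log(4.95e-13) = 12.31. For an amphiprotic species, pH ≈ ½(pKa₁ + pKa₂) = ½(7.29 + 12.31) = 9.80.

pH = 9.80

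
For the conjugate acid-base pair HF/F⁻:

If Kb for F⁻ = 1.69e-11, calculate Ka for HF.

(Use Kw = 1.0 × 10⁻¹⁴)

For a conjugate pair Ka × Kb = Kw, so Ka = Kw/Kb = 1.0 × 10⁻¹⁴ / 1.69e-11 = 5.92e-04.

K_a = 5.92e-04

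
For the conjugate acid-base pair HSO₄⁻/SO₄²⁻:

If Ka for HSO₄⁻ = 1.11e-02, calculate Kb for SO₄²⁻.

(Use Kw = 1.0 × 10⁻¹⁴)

For a conjugate pair Ka × Kb = Kw, so Kb = Kw/Ka = 1.0 × 10⁻¹⁴ / 1.11e-02 = 9.01e-13.

K_b = 9.01e-13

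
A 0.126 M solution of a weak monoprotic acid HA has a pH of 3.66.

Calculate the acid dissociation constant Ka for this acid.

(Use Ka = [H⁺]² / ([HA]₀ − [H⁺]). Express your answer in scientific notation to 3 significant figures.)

[H⁺] = 10^(−pH) = 10^(−3.66) = 2.188e-04 M. For HA ⇌ H⁺ + A⁻, Ka = [H⁺][A⁻]/[HA] = [H⁺]² / ([HA]₀ − [H⁺]) = (2.188e-04)² / (0.126 − 2.188e-04) = 3.81e-07.

K_a = 3.81e-07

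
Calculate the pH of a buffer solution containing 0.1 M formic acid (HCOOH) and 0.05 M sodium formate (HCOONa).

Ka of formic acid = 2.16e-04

pKa = -log(2.16e-04) = 3.67. pH = pKa + log([A⁻]/[HA]) = 3.67 + log(0.05/0.1)

pH = 3.36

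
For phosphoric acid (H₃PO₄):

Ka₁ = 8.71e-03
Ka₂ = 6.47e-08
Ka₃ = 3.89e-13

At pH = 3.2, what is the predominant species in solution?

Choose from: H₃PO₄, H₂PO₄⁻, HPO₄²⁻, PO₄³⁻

pKa₁ = 2.06, pKa₂ = 7.19, pKa₃ = 12.41. For a polyprotic acid the predominant species crosses at each pKa: below pKa_n the protonated form dominates, above it the deprotonated form does. At pH = 3.2, the predominant species is H₂PO₄⁻.

H₂PO₄⁻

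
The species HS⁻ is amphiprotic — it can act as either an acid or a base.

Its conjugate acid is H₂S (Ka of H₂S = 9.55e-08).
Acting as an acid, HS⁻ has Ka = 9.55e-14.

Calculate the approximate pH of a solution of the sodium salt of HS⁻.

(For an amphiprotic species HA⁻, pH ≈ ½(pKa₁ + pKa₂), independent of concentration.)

pKa₁ = -log(9.55e-08) = 7.02; pKa₂ = -log(9.55e-14) = 13.02. For an amphiprotic species, pH ≈ ½(pKa₁ + pKa₂) = ½(7.02 + 13.02) = 10.02.

pH = 10.02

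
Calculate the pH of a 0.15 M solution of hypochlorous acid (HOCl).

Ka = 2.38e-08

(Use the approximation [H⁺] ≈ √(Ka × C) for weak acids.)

[H⁺] = √(Ka × C) = √(2.38e-08 × 0.15) = 5.9749e-05. pH = -log(5.9749e-05)

pH = 4.22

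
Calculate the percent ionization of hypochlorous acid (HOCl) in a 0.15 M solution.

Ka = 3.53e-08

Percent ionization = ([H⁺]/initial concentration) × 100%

Using Ka equilibrium: x² + Ka×x - Ka×C = 0. Solving: [H⁺] = 7.2749e-05. Percent = (7.2749e-05/0.15) × 100

Percent ionization = 0.0485%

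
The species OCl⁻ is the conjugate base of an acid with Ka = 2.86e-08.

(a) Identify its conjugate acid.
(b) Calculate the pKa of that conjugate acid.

(a) The conjugate acid is formed by adding one H⁺ to OCl⁻, giving HOCl. (b) pKa = -log(Ka) = -log(2.86e-08) = 7.54.

Conjugate acid: HOCl; pK_a = 7.54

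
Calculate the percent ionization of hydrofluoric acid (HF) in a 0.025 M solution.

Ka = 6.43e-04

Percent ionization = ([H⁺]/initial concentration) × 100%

Using Ka equilibrium: x² + Ka×x - Ka×C = 0. Solving: [H⁺] = 3.7007e-03. Percent = (3.7007e-03/0.025) × 100

Percent ionization = 14.8%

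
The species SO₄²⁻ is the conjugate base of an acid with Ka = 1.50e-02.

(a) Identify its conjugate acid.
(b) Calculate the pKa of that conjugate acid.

(a) The conjugate acid is formed by adding one H⁺ to SO₄²⁻, giving HSO₄⁻. (b) pKa = -log(Ka) = -log(1.50e-02) = 1.82.

Conjugate acid: HSO₄⁻; pK_a = 1.82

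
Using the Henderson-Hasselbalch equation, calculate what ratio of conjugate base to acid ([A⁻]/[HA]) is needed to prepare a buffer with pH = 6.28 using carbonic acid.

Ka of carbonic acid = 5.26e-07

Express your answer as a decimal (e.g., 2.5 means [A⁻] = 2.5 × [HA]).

pKa = -log(5.26e-07) = 6.2790. pH = pKa + log([A⁻]/[HA]), so log([A⁻]/[HA]) = pH − pKa = 6.28 − 6.2790 = 0.0010. [A⁻]/[HA] = 10^(0.0010) = 1.00

[A⁻]/[HA] = 1.00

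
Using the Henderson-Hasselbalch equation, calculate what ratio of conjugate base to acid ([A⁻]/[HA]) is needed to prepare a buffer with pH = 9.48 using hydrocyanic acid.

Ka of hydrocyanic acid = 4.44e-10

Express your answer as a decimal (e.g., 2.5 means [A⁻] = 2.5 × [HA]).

pKa = -log(4.44e-10) = 9.3526. pH = pKa + log([A⁻]/[HA]), so log([A⁻]/[HA]) = pH − pKa = 9.48 − 9.3526 = 0.1274. [A⁻]/[HA] = 10^(0.1274) = 1.34

[A⁻]/[HA] = 1.34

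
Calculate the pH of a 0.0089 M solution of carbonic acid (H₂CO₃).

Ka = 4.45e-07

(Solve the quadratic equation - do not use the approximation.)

x² + Ka×x - Ka×C = 0. Using quadratic formula: [H⁺] = 6.2710e-05

pH = 4.20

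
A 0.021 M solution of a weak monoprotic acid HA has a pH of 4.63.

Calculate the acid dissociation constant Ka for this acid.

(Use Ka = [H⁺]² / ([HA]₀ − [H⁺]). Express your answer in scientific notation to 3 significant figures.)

[H⁺] = 10^(−pH) = 10^(−4.63) = 2.344e-05 M. For HA ⇌ H⁺ + A⁻, Ka = [H⁺][A⁻]/[HA] = [H⁺]² / ([HA]₀ − [H⁺]) = (2.344e-05)² / (0.021 − 2.344e-05) = 2.62e-08.

K_a = 2.62e-08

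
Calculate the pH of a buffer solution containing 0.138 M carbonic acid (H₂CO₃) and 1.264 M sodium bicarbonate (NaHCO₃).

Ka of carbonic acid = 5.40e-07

pKa = -log(5.40e-07) = 6.27. pH = pKa + log([A⁻]/[HA]) = 6.27 + log(1.264/0.138)

pH = 7.23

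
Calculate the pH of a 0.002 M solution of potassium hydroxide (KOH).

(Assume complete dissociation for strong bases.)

[OH⁻] = 0.002 M for strong base. pOH = -log[OH⁻] = 2.70, pH = 14 - pOH

pH = 11.30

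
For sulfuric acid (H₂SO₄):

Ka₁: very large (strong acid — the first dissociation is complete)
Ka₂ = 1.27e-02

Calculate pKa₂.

pKa₂ = -log(Ka₂) = -log(1.27e-02) = 1.90.

pK_{a2} = 1.90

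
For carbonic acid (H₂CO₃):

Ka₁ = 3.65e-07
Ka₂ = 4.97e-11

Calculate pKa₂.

pKa₂ = -log(Ka₂) = -log(4.97e-11) = 10.30.

pK_{a2} = 10.30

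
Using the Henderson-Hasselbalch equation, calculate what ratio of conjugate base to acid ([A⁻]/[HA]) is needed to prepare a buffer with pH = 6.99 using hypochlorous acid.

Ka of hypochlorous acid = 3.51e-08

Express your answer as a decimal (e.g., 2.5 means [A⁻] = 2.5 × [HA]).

pKa = -log(3.51e-08) = 7.4547. pH = pKa + log([A⁻]/[HA]), so log([A⁻]/[HA]) = pH − pKa = 6.99 − 7.4547 = -0.4647. [A⁻]/[HA] = 10^(-0.4647) = 0.343

[A⁻]/[HA] = 0.343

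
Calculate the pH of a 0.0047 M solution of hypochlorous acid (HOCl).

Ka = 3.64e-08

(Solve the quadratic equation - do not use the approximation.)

x² + Ka×x - Ka×C = 0. Using quadratic formula: [H⁺] = 1.3062e-05

pH = 4.88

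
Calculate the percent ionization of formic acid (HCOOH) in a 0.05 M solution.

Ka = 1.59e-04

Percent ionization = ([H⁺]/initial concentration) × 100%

Using Ka equilibrium: x² + Ka×x - Ka×C = 0. Solving: [H⁺] = 2.7412e-03. Percent = (2.7412e-03/0.05) × 100

Percent ionization = 5.48%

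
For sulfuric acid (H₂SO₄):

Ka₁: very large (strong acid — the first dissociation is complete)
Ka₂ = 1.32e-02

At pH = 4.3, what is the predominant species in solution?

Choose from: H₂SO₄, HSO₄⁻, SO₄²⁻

The first dissociation is complete, so H₂SO₄ itself is never the predominant species in water; pKa₂ = -log(1.32e-02) = 1.88. For a polyprotic acid the predominant species crosses at each pKa: below pKa_n the protonated form dominates, above it the deprotonated form does. At pH = 4.3, the predominant species is SO₄²⁻.

SO₄²⁻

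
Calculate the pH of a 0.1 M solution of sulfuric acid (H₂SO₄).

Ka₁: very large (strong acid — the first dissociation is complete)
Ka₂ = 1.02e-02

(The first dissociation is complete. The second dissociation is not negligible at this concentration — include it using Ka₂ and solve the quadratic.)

First dissociation is complete: [H⁺]₀ = [HSO₄⁻]₀ = C = 0.1 M. Second dissociation HSO₄⁻ ⇌ H⁺ + SO₄²⁻: let x = [SO₄²⁻]. Ka₂ = (C + x)·x / (C − x) = 1.02e-02 → x² + (C + Ka₂)·x − Ka₂·C = 0 → x² + 0.11020·x − 1.020e-03 = 0. x = (−0.11020 + √(0.11020² + 4 × 1.020e-03)) / 2 = 8.5868e-03 M. [H⁺] = C + x = 0.1 + 8.5868e-03 = 1.0859e-01 M. pH = -log(1.0859e-01) = 0.96.

pH = 0.96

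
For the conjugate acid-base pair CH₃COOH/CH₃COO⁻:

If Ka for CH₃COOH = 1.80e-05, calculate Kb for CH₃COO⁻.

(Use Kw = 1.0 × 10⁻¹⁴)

For a conjugate pair Ka × Kb = Kw, so Kb = Kw/Ka = 1.0 × 10⁻¹⁴ / 1.80e-05 = 5.56e-10.

K_b = 5.56e-10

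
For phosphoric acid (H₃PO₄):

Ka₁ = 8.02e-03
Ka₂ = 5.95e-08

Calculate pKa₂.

pKa₂ = -log(Ka₂) = -log(5.95e-08) = 7.23.

pK_{a2} = 7.23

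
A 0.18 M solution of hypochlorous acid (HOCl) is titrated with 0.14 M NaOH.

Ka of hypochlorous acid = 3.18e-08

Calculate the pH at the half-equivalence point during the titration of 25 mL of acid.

At half-equivalence [HA] = [A⁻], so Henderson-Hasselbalch gives pH = pKa = -log(3.18e-08) = 7.50.

pH = pKa = 7.50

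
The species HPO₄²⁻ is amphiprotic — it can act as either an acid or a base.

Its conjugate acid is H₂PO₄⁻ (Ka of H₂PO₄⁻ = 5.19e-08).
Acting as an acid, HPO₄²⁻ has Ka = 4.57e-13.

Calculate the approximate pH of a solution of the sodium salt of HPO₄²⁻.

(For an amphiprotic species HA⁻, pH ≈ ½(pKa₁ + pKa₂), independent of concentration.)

pKa₁ = -log(5.19e-08) = 7.28; pKa₂ = -log(4.57e-13) = 12.34. For an amphiprotic species, pH ≈ ½(pKa₁ + pKa₂) = ½(7.28 + 12.34) = 9.81.

pH = 9.81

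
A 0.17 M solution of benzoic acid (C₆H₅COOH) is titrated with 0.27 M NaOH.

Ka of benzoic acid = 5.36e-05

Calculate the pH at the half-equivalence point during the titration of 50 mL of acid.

At half-equivalence [HA] = [A⁻], so Henderson-Hasselbalch gives pH = pKa = -log(5.36e-05) = 4.27.

pH = pKa = 4.27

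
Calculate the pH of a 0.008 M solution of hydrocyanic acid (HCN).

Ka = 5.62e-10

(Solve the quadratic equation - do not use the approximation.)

x² + Ka×x - Ka×C = 0. Using quadratic formula: [H⁺] = 2.1201e-06

pH = 5.67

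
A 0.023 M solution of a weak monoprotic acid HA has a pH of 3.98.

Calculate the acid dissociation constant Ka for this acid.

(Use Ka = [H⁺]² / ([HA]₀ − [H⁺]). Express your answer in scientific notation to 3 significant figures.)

[H⁺] = 10^(−pH) = 10^(−3.98) = 1.047e-04 M. For HA ⇌ H⁺ + A⁻, Ka = [H⁺][A⁻]/[HA] = [H⁺]² / ([HA]₀ − [H⁺]) = (1.047e-04)² / (0.023 − 1.047e-04) = 4.79e-07.

K_a = 4.79e-07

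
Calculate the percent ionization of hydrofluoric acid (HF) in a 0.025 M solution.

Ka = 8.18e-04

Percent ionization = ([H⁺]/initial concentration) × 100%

Using Ka equilibrium: x² + Ka×x - Ka×C = 0. Solving: [H⁺] = 4.1316e-03. Percent = (4.1316e-03/0.025) × 100

Percent ionization = 16.5%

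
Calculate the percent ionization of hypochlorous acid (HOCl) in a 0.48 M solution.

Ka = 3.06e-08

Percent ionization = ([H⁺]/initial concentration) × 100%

Using Ka equilibrium: x² + Ka×x - Ka×C = 0. Solving: [H⁺] = 1.2118e-04. Percent = (1.2118e-04/0.48) × 100

Percent ionization = 0.0252%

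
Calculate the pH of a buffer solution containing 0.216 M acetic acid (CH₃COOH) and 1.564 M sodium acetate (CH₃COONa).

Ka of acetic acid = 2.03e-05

pKa = -log(2.03e-05) = 4.69. pH = pKa + log([A⁻]/[HA]) = 4.69 + log(1.564/0.216)

pH = 5.55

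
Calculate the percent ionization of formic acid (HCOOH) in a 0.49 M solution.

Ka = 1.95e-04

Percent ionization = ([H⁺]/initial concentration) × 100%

Using Ka equilibrium: x² + Ka×x - Ka×C = 0. Solving: [H⁺] = 9.6780e-03. Percent = (9.6780e-03/0.49) × 100

Percent ionization = 1.98%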